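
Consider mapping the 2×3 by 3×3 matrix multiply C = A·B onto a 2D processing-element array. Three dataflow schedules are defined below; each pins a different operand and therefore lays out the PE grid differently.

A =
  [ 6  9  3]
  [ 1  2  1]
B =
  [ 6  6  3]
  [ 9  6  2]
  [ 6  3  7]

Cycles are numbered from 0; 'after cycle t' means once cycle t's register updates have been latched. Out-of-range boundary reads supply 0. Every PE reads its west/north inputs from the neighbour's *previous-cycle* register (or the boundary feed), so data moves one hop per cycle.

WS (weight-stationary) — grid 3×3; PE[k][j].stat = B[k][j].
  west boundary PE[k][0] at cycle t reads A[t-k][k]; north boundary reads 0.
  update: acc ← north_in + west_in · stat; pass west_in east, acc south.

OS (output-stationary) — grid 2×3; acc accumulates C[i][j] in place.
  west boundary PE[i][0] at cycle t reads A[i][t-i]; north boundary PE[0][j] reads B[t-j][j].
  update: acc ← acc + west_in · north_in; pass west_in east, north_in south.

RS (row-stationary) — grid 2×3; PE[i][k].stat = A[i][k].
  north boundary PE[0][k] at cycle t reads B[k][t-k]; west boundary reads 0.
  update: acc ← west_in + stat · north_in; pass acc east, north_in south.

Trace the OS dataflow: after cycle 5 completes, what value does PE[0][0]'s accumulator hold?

OS on a 2×3 grid — tracing PE[0][0] and its feeders:
  0: (0,0).acc=36  regs=<6,6>
  1: (0,0).acc=117  regs=<9,9>
  2: (0,0).acc=135  regs=<3,6>
  3: (0,0).acc=135  regs=<0,0>
  4: (0,0).acc=135  regs=<0,0>
  5: (0,0).acc=135  regs=<0,0>

PE[0][0].acc = 135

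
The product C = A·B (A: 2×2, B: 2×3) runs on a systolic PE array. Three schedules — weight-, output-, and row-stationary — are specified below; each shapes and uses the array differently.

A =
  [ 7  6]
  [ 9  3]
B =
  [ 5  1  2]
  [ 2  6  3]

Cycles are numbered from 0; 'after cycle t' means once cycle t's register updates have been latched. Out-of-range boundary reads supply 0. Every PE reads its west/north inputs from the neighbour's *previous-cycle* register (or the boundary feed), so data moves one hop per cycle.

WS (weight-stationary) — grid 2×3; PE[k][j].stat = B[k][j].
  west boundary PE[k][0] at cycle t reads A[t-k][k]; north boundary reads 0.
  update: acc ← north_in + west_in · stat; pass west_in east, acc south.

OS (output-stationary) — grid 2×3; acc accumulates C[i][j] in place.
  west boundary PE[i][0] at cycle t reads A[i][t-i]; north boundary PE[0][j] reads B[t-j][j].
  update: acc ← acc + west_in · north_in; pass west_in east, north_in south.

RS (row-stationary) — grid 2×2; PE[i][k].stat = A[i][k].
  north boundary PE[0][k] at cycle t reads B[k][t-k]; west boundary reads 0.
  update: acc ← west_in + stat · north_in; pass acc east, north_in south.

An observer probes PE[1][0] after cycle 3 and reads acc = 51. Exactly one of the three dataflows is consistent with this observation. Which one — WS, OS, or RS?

dataflow = OS

WS (2×3 grid), PE[1][0]:
  c0 r1c0: 0 / 0 / 0
  c1 r1c0: 47 / 6 / 47
  c2 r1c0: 51 / 3 / 51
  c3 r1c0: 0 / 0 / 0
OS (2×3 grid), PE[1][0]:
  c0 r1c0: 0 / 0 / 0
  c1 r1c0: 45 / 9 / 5
  c2 r1c0: 51 / 3 / 2
  c3 r1c0: 51 / 0 / 0
RS (2×2 grid), PE[1][0]:
  c0 r1c0: 0 / 0 / 0
  c1 r1c0: 45 / 45 / 5
  c2 r1c0: 9 / 9 / 1
  c3 r1c0: 18 / 18 / 2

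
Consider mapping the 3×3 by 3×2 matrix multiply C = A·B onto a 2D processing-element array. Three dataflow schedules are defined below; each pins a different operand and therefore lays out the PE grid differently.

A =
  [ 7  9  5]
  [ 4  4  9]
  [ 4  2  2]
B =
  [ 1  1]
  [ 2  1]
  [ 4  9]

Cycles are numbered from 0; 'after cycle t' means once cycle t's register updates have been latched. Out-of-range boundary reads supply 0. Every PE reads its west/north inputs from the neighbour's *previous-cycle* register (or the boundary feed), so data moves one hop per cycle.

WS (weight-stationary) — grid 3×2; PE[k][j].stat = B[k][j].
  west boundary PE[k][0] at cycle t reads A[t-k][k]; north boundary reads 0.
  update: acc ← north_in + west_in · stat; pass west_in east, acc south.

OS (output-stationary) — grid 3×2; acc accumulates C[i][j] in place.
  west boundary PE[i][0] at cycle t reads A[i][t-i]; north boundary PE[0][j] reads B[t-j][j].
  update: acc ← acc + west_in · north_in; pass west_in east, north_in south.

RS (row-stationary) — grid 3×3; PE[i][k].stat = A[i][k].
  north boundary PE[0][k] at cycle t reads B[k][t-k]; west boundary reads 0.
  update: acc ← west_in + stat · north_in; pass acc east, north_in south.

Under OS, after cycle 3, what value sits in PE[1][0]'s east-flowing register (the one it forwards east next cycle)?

Tracing OS — 3×2 array, target PE[1][0]:
  after 0 — PE[0][0] acc=7, pass-E 7, pass-S 1
  after 0 — PE[1][0] acc=0, pass-E 0, pass-S 0
  after 1 — PE[0][0] acc=25, pass-E 9, pass-S 2
  after 1 — PE[1][0] acc=4, pass-E 4, pass-S 1
  after 2 — PE[0][0] acc=45, pass-E 5, pass-S 4
  after 2 — PE[1][0] acc=12, pass-E 4, pass-S 2
  after 3 — PE[0][0] acc=45, pass-E 0, pass-S 0
  after 3 — PE[1][0] acc=48, pass-E 9, pass-S 4

register = 9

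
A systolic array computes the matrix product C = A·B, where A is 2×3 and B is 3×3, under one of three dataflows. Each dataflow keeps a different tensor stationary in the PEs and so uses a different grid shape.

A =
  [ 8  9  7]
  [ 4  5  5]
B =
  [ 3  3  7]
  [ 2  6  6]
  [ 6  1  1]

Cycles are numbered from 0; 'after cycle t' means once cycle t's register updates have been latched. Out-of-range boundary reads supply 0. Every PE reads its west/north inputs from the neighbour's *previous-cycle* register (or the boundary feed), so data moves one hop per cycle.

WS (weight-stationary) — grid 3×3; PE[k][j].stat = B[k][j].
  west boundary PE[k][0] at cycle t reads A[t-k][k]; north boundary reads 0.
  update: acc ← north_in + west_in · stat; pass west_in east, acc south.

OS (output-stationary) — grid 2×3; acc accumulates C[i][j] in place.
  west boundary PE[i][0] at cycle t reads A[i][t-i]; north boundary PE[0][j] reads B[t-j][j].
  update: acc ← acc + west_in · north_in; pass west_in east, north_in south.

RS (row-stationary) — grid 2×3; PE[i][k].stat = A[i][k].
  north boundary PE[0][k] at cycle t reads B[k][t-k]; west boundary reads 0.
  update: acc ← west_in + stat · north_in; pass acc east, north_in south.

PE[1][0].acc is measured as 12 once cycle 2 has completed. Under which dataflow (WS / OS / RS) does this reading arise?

dataflow = RS

WS (3×3 grid), PE[1][0]:
  t=0 PE[1][0]: acc=0 h=0 v=0
  t=1 PE[1][0]: acc=42 h=9 v=42
  t=2 PE[1][0]: acc=22 h=5 v=22
OS (2×3 grid), PE[1][0]:
  t=0 PE[1][0]: acc=0 h=0 v=0
  t=1 PE[1][0]: acc=12 h=4 v=3
  t=2 PE[1][0]: acc=22 h=5 v=2
RS (2×3 grid), PE[1][0]:
  t=0 PE[1][0]: acc=0 h=0 v=0
  t=1 PE[1][0]: acc=12 h=12 v=3
  t=2 PE[1][0]: acc=12 h=12 v=3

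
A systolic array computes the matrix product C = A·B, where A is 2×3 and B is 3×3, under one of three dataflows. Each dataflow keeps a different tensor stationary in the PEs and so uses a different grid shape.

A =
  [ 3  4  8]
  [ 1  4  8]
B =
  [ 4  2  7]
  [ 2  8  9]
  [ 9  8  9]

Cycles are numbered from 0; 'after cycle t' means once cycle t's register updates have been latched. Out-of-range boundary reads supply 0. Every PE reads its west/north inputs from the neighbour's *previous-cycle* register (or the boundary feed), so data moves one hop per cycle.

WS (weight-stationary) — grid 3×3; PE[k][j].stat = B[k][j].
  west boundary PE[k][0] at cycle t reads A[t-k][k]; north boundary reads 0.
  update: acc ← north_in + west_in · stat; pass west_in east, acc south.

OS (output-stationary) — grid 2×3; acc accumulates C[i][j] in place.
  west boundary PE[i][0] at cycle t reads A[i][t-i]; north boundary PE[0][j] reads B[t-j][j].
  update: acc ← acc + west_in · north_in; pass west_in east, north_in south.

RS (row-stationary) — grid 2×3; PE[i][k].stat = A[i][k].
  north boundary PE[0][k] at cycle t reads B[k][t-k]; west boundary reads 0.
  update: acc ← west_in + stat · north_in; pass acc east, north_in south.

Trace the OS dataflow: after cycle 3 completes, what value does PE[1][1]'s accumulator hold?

PE[1][1].acc = 34

OS 2×3: PE[1][1] cycle-by-cycle (with neighbour feeds):
  cycle 0: PE[0][1] → acc 0, east 0, south 0
  cycle 0: PE[1][0] → acc 0, east 0, south 0
  cycle 0: PE[1][1] → acc 0, east 0, south 0
  cycle 1: PE[0][1] → acc 6, east 3, south 2
  cycle 1: PE[1][0] → acc 4, east 1, south 4
  cycle 1: PE[1][1] → acc 0, east 0, south 0
  cycle 2: PE[0][1] → acc 38, east 4, south 8
  cycle 2: PE[1][0] → acc 12, east 4, south 2
  cycle 2: PE[1][1] → acc 2, east 1, south 2
  cycle 3: PE[0][1] → acc 102, east 8, south 8
  cycle 3: PE[1][0] → acc 84, east 8, south 9
  cycle 3: PE[1][1] → acc 34, east 4, south 8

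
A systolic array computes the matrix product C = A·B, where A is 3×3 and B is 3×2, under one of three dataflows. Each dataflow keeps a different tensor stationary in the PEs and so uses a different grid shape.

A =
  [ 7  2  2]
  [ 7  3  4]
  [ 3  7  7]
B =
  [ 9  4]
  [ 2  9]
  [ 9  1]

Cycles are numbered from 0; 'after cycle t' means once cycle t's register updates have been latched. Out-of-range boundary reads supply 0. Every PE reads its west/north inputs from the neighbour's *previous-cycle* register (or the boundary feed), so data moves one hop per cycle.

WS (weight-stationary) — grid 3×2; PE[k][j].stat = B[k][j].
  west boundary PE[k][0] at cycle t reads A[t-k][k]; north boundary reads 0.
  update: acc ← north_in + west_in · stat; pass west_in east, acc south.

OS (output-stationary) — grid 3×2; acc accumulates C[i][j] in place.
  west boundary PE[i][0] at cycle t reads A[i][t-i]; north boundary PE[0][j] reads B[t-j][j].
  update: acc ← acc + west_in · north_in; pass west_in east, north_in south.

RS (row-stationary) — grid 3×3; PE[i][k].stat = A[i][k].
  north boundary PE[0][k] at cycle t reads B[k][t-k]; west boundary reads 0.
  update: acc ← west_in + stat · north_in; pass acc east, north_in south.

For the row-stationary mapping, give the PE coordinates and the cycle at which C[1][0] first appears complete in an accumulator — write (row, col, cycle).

(row, col, cycle) = (1, 2, 3)

RS — PE[1][2] is where C[1][0] collects:
  [0] (1,2) acc=0 (h:0 v:0)
  [1] (1,2) acc=0 (h:0 v:0)
  [2] (1,2) acc=0 (h:0 v:0)
  [3] (1,2) acc=105 (h:105 v:9)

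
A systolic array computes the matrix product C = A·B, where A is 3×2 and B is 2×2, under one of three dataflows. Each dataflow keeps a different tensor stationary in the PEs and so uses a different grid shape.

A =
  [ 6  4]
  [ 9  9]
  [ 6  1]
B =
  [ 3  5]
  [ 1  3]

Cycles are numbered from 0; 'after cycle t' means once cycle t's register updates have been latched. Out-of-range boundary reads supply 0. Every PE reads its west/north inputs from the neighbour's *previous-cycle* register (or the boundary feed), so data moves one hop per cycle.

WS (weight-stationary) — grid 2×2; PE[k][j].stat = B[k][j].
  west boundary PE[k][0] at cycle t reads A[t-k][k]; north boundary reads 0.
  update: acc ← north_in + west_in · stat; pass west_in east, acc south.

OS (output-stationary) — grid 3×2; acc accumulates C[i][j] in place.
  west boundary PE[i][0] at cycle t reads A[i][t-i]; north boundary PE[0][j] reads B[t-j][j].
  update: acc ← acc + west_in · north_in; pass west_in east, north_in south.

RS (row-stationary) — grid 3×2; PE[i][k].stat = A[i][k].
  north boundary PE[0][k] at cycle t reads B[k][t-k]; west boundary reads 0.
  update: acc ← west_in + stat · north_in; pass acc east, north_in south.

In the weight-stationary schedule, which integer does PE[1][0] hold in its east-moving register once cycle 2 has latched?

Tracing WS — 2×2 array, target PE[1][0]:
  after 0 — PE[0][0] acc=18, pass-E 6, pass-S 18
  after 0 — PE[1][0] acc=0, pass-E 0, pass-S 0
  after 1 — PE[0][0] acc=27, pass-E 9, pass-S 27
  after 1 — PE[1][0] acc=22, pass-E 4, pass-S 22
  after 2 — PE[0][0] acc=18, pass-E 6, pass-S 18
  after 2 — PE[1][0] acc=36, pass-E 9, pass-S 36

register = 9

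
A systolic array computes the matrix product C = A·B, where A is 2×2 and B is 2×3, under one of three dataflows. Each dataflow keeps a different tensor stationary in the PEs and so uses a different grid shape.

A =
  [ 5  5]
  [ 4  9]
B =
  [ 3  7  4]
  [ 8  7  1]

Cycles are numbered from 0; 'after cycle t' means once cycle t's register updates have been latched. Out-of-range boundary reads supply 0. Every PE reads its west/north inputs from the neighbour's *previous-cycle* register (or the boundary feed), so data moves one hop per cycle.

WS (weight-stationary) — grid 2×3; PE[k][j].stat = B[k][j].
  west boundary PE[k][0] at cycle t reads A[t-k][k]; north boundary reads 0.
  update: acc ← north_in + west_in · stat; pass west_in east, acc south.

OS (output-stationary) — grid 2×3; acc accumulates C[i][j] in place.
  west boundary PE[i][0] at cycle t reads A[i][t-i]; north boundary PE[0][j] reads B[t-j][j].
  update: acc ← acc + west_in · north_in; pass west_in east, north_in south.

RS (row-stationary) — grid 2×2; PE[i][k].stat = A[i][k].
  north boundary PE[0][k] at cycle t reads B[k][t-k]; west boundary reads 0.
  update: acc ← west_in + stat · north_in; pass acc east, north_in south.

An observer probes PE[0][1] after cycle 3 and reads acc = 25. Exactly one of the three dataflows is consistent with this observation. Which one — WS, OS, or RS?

WS (2×3 grid), PE[0][1]:
  [0] (0,1) acc=0 (h:0 v:0)
  [1] (0,1) acc=35 (h:5 v:35)
  [2] (0,1) acc=28 (h:4 v:28)
  [3] (0,1) acc=0 (h:0 v:0)
OS (2×3 grid), PE[0][1]:
  [0] (0,1) acc=0 (h:0 v:0)
  [1] (0,1) acc=35 (h:5 v:7)
  [2] (0,1) acc=70 (h:5 v:7)
  [3] (0,1) acc=70 (h:0 v:0)
RS (2×2 grid), PE[0][1]:
  [0] (0,1) acc=0 (h:0 v:0)
  [1] (0,1) acc=55 (h:55 v:8)
  [2] (0,1) acc=70 (h:70 v:7)
  [3] (0,1) acc=25 (h:25 v:1)

dataflow = RS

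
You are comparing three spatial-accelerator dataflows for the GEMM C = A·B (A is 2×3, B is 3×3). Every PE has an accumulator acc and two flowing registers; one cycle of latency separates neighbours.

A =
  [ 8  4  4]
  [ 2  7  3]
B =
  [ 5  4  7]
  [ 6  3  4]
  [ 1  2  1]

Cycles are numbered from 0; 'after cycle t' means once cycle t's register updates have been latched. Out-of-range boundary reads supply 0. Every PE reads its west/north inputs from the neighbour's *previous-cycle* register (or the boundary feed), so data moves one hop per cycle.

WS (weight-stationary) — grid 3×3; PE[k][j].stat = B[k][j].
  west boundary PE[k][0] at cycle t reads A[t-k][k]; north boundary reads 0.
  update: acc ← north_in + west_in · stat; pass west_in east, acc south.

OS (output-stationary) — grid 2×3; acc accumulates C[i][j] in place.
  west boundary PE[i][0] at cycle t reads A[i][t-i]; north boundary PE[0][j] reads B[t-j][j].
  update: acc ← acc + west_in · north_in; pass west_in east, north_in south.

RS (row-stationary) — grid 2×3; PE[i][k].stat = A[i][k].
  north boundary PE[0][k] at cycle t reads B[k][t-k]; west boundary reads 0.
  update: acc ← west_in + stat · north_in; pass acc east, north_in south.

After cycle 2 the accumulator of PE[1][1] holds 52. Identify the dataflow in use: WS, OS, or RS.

WS [3×3] PE[1][1] across cycles:
  [0] (1,1) acc=0 (h:0 v:0)
  [1] (1,1) acc=0 (h:0 v:0)
  [2] (1,1) acc=44 (h:4 v:44)
OS [2×3] PE[1][1] across cycles:
  [0] (1,1) acc=0 (h:0 v:0)
  [1] (1,1) acc=0 (h:0 v:0)
  [2] (1,1) acc=8 (h:2 v:4)
RS [2×3] PE[1][1] across cycles:
  [0] (1,1) acc=0 (h:0 v:0)
  [1] (1,1) acc=0 (h:0 v:0)
  [2] (1,1) acc=52 (h:52 v:6)

dataflow = RS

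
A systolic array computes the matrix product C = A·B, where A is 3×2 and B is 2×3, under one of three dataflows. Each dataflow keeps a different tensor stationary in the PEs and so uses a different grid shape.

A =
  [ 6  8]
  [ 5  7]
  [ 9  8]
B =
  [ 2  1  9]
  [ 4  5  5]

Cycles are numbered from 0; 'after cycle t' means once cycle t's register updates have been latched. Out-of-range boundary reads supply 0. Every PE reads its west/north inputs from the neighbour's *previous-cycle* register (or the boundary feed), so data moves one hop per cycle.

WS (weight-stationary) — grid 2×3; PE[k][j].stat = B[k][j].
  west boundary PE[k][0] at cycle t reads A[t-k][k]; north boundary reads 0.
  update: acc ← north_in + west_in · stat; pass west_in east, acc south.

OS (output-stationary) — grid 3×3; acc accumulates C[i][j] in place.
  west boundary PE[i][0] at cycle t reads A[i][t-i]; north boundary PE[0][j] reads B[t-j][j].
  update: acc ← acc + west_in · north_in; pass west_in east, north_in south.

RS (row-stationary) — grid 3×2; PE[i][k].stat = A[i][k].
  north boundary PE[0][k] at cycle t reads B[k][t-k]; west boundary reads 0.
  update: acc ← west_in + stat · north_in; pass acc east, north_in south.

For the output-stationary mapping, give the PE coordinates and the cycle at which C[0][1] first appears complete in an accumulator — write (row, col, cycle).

Under OS, C[0][1] lands at PE[0][1]:
  t=0 PE[0][1]: acc=0 h=0 v=0
  t=1 PE[0][1]: acc=6 h=6 v=1
  t=2 PE[0][1]: acc=46 h=8 v=5

(row, col, cycle) = (0, 1, 2)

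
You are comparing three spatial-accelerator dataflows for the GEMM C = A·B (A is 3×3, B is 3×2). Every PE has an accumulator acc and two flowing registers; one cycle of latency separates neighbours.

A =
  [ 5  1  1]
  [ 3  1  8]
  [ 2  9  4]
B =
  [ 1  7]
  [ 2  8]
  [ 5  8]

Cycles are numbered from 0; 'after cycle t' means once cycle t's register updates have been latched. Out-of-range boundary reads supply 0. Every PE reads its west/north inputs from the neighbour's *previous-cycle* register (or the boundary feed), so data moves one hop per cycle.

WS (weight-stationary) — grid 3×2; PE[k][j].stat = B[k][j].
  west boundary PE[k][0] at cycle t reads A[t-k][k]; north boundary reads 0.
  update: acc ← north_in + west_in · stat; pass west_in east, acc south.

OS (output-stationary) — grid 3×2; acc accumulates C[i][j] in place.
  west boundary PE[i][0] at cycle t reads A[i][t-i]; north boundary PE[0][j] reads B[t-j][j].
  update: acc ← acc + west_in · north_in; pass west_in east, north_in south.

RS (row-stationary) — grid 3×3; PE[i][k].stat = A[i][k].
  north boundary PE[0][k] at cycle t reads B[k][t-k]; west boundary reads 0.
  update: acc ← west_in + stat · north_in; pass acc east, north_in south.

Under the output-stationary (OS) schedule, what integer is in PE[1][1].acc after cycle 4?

PE[1][1].acc = 93

OS 3×2: PE[1][1] cycle-by-cycle (with neighbour feeds):
  0: (0,1).acc=0  regs=<0,0>
  0: (1,0).acc=0  regs=<0,0>
  0: (1,1).acc=0  regs=<0,0>
  1: (0,1).acc=35  regs=<5,7>
  1: (1,0).acc=3  regs=<3,1>
  1: (1,1).acc=0  regs=<0,0>
  2: (0,1).acc=43  regs=<1,8>
  2: (1,0).acc=5  regs=<1,2>
  2: (1,1).acc=21  regs=<3,7>
  3: (0,1).acc=51  regs=<1,8>
  3: (1,0).acc=45  regs=<8,5>
  3: (1,1).acc=29  regs=<1,8>
  4: (0,1).acc=51  regs=<0,0>
  4: (1,0).acc=45  regs=<0,0>
  4: (1,1).acc=93  regs=<8,8>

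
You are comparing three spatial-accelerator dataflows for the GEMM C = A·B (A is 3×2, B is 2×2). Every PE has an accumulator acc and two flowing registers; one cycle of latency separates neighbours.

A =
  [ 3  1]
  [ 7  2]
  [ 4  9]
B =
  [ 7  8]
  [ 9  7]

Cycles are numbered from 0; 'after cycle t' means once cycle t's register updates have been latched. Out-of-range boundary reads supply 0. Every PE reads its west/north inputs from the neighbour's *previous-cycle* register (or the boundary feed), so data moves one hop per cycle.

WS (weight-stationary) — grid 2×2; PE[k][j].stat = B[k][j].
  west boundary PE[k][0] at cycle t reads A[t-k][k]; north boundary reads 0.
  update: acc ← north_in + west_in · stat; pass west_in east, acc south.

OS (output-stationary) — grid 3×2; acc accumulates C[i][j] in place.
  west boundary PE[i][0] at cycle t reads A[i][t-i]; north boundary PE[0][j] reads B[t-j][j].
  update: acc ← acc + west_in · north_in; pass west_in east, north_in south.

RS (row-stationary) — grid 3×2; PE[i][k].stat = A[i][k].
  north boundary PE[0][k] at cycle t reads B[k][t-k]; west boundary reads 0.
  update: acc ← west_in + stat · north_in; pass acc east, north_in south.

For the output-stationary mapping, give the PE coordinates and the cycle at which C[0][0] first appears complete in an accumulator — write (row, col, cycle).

OS: C[0][0] accumulates in PE[0][0]:
  [0] (0,0) acc=21 (h:3 v:7)
  [1] (0,0) acc=30 (h:1 v:9)

(row, col, cycle) = (0, 0, 1)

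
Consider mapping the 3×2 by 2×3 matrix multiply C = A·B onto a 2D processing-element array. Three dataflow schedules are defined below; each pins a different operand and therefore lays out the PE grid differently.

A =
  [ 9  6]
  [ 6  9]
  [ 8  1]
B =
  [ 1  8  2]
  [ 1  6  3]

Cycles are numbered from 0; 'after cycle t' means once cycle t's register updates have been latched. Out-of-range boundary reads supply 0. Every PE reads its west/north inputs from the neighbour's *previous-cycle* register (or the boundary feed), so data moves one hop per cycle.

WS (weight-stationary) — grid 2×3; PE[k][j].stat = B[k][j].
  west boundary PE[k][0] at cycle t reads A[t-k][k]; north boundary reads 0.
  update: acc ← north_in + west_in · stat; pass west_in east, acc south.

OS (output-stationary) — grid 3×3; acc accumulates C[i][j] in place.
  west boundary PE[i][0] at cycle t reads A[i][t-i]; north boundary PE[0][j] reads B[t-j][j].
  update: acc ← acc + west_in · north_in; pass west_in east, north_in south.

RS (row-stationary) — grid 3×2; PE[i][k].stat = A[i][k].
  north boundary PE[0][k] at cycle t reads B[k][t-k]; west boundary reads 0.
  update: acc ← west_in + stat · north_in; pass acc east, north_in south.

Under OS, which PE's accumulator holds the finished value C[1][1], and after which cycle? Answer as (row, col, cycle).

(row, col, cycle) = (1, 1, 3)

OS — PE[1][1] is where C[1][1] collects:
  t=0 PE[1][1]: acc=0 h=0 v=0
  t=1 PE[1][1]: acc=0 h=0 v=0
  t=2 PE[1][1]: acc=48 h=6 v=8
  t=3 PE[1][1]: acc=102 h=9 v=6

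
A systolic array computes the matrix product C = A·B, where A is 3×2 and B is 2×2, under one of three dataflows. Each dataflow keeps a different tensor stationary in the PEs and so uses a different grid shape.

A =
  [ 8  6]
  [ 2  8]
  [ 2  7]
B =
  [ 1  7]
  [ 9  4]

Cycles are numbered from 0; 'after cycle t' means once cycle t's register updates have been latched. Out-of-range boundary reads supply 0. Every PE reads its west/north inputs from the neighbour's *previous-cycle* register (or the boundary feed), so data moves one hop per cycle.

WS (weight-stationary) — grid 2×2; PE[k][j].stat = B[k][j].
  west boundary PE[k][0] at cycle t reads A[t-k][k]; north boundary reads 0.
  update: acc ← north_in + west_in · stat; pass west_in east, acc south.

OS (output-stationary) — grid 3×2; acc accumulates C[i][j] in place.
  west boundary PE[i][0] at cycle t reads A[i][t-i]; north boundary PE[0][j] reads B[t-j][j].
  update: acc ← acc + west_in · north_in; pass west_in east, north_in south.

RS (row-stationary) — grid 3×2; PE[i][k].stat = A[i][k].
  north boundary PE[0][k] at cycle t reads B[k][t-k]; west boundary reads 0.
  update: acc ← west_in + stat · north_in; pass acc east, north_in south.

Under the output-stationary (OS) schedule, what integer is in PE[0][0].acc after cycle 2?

PE[0][0].acc = 62

OS (3×2). Following PE[0][0] plus its west/north inputs:
  c0 r0c0: 8 / 8 / 1
  c1 r0c0: 62 / 6 / 9
  c2 r0c0: 62 / 0 / 0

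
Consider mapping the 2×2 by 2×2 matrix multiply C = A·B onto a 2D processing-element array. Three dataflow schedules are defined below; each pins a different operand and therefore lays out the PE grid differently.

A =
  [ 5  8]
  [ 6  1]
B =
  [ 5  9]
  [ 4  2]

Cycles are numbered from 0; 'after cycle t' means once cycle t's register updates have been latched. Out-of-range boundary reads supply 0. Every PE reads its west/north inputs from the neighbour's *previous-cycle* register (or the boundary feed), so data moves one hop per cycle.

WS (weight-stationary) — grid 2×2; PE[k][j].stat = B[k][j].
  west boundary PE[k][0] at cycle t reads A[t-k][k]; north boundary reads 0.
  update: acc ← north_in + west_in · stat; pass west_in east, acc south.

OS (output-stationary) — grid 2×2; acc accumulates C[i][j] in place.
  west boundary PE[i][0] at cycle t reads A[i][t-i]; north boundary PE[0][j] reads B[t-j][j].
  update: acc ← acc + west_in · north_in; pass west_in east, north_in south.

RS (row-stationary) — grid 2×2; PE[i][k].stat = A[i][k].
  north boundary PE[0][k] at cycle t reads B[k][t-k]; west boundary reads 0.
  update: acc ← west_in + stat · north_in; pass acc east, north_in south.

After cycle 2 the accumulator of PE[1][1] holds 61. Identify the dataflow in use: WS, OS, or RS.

dataflow = WS

WS [2×2] PE[1][1] across cycles:
  t=0 PE[1][1]: acc=0 h=0 v=0
  t=1 PE[1][1]: acc=0 h=0 v=0
  t=2 PE[1][1]: acc=61 h=8 v=61
OS [2×2] PE[1][1] across cycles:
  t=0 PE[1][1]: acc=0 h=0 v=0
  t=1 PE[1][1]: acc=0 h=0 v=0
  t=2 PE[1][1]: acc=54 h=6 v=9
RS [2×2] PE[1][1] across cycles:
  t=0 PE[1][1]: acc=0 h=0 v=0
  t=1 PE[1][1]: acc=0 h=0 v=0
  t=2 PE[1][1]: acc=34 h=34 v=4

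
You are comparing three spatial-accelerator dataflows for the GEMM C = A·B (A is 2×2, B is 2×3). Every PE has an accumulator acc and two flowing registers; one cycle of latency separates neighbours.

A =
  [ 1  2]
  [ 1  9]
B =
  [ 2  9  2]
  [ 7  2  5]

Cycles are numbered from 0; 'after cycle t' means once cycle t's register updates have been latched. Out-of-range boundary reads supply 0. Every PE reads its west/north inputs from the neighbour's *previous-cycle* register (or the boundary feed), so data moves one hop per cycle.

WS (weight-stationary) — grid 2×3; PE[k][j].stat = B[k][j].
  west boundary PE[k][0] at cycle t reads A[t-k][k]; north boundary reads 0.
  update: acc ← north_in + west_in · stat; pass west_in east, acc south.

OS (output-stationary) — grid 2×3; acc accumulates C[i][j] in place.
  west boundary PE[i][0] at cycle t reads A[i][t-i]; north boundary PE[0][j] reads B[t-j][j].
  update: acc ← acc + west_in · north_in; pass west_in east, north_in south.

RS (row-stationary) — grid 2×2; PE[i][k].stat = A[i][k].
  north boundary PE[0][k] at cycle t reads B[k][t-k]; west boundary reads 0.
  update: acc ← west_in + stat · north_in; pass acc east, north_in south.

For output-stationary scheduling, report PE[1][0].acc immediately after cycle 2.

OS 2×3: PE[1][0] cycle-by-cycle (with neighbour feeds):
  t=0 PE[0][0]: acc=2 h=1 v=2
  t=0 PE[1][0]: acc=0 h=0 v=0
  t=1 PE[0][0]: acc=16 h=2 v=7
  t=1 PE[1][0]: acc=2 h=1 v=2
  t=2 PE[0][0]: acc=16 h=0 v=0
  t=2 PE[1][0]: acc=65 h=9 v=7

PE[1][0].acc = 65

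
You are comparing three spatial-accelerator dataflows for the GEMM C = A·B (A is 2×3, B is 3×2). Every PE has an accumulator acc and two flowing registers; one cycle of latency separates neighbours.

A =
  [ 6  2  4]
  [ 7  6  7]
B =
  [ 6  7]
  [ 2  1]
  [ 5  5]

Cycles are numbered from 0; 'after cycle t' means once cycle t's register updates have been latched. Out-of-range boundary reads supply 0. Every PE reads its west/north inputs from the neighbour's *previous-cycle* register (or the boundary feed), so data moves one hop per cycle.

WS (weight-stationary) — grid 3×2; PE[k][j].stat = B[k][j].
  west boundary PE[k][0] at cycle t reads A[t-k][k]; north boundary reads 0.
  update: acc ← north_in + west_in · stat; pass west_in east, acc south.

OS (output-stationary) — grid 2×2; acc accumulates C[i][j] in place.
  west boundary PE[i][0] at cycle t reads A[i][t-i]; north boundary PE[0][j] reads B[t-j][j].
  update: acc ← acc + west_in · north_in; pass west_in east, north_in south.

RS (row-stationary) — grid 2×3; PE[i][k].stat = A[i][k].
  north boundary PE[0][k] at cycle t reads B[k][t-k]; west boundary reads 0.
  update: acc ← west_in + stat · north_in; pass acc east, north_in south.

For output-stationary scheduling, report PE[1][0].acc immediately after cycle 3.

PE[1][0].acc = 89

OS on a 2×2 grid — tracing PE[1][0] and its feeders:
  [0] (0,0) acc=36 (h:6 v:6)
  [0] (1,0) acc=0 (h:0 v:0)
  [1] (0,0) acc=40 (h:2 v:2)
  [1] (1,0) acc=42 (h:7 v:6)
  [2] (0,0) acc=60 (h:4 v:5)
  [2] (1,0) acc=54 (h:6 v:2)
  [3] (0,0) acc=60 (h:0 v:0)
  [3] (1,0) acc=89 (h:7 v:5)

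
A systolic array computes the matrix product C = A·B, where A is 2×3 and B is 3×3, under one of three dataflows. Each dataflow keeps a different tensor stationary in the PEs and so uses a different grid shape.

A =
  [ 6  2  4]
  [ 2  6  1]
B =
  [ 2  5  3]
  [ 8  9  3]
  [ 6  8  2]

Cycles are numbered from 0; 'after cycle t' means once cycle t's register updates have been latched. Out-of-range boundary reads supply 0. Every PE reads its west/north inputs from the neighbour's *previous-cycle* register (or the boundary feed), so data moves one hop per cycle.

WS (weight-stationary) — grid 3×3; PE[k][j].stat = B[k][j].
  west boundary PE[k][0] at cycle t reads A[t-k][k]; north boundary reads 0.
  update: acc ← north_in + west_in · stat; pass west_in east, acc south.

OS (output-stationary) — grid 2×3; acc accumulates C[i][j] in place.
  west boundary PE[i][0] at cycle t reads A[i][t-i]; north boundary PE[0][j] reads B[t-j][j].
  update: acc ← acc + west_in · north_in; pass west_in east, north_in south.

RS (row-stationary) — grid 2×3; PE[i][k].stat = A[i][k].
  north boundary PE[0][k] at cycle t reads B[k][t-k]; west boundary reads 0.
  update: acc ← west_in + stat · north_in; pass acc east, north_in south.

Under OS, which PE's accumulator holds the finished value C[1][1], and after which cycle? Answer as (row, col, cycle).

Under OS, C[1][1] lands at PE[1][1]:
  cycle 0: PE[1][1] → acc 0, east 0, south 0
  cycle 1: PE[1][1] → acc 0, east 0, south 0
  cycle 2: PE[1][1] → acc 10, east 2, south 5
  cycle 3: PE[1][1] → acc 64, east 6, south 9
  cycle 4: PE[1][1] → acc 72, east 1, south 8

(row, col, cycle) = (1, 1, 4)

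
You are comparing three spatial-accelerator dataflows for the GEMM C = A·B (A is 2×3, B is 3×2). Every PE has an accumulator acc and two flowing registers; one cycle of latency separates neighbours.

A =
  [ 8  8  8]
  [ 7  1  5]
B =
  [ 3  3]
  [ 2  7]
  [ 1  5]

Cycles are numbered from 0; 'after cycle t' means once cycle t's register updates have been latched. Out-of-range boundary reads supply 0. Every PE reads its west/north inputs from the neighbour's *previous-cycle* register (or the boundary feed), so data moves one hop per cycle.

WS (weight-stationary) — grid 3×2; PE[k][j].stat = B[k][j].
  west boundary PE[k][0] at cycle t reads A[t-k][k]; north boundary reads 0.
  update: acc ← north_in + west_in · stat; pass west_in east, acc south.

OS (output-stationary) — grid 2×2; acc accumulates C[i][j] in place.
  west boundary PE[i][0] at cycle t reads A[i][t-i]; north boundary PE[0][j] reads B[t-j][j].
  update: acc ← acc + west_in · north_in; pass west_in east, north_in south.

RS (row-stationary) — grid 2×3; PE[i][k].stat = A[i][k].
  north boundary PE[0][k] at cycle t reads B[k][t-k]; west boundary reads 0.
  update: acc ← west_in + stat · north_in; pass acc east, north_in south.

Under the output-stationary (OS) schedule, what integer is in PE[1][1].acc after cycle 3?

PE[1][1].acc = 28

Tracing OS — 2×2 array, target PE[1][1]:
  cycle 0: PE[0][1] → acc 0, east 0, south 0
  cycle 0: PE[1][0] → acc 0, east 0, south 0
  cycle 0: PE[1][1] → acc 0, east 0, south 0
  cycle 1: PE[0][1] → acc 24, east 8, south 3
  cycle 1: PE[1][0] → acc 21, east 7, south 3
  cycle 1: PE[1][1] → acc 0, east 0, south 0
  cycle 2: PE[0][1] → acc 80, east 8, south 7
  cycle 2: PE[1][0] → acc 23, east 1, south 2
  cycle 2: PE[1][1] → acc 21, east 7, south 3
  cycle 3: PE[0][1] → acc 120, east 8, south 5
  cycle 3: PE[1][0] → acc 28, east 5, south 1
  cycle 3: PE[1][1] → acc 28, east 1, south 7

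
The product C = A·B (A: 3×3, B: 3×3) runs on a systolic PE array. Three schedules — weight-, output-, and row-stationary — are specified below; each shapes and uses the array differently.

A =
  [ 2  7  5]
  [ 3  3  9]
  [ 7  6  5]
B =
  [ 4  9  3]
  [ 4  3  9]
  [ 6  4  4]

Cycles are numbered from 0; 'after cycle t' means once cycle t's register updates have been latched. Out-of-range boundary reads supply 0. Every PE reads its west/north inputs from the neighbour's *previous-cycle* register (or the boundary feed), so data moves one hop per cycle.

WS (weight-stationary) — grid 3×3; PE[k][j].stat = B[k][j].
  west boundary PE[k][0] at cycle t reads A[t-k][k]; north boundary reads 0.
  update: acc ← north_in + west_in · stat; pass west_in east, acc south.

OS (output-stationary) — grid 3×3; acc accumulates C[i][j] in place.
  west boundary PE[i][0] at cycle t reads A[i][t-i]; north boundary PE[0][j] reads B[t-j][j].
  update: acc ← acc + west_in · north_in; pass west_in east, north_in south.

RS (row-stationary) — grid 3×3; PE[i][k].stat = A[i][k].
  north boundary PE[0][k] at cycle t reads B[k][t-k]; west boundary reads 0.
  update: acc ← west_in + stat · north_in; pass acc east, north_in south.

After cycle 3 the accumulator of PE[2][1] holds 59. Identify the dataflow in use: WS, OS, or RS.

Under WS (3×3), PE[2][1]:
  cycle 0: PE[2][1] → acc 0, east 0, south 0
  cycle 1: PE[2][1] → acc 0, east 0, south 0
  cycle 2: PE[2][1] → acc 0, east 0, south 0
  cycle 3: PE[2][1] → acc 59, east 5, south 59
Under OS (3×3), PE[2][1]:
  cycle 0: PE[2][1] → acc 0, east 0, south 0
  cycle 1: PE[2][1] → acc 0, east 0, south 0
  cycle 2: PE[2][1] → acc 0, east 0, south 0
  cycle 3: PE[2][1] → acc 63, east 7, south 9
Under RS (3×3), PE[2][1]:
  cycle 0: PE[2][1] → acc 0, east 0, south 0
  cycle 1: PE[2][1] → acc 0, east 0, south 0
  cycle 2: PE[2][1] → acc 0, east 0, south 0
  cycle 3: PE[2][1] → acc 52, east 52, south 4

dataflow = WS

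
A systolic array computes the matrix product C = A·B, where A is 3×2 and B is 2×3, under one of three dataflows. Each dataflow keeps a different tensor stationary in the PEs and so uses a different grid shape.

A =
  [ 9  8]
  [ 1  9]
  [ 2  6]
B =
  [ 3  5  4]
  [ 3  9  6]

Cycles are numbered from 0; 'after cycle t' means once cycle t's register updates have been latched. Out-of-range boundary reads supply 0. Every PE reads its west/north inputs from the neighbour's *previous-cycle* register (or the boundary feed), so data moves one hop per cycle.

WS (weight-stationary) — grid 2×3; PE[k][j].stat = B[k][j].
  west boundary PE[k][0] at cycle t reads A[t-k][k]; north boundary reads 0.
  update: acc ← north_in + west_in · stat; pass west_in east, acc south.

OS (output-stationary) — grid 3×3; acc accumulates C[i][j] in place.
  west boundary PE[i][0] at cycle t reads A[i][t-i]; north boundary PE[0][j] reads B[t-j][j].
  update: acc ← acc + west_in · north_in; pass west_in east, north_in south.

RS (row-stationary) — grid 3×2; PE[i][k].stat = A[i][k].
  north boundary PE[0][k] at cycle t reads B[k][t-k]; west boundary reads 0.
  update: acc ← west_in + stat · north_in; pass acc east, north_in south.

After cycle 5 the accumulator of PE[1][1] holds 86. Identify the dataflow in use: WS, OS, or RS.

WS [2×3] PE[1][1] across cycles:
  c0 r1c1: 0 / 0 / 0
  c1 r1c1: 0 / 0 / 0
  c2 r1c1: 117 / 8 / 117
  c3 r1c1: 86 / 9 / 86
  c4 r1c1: 64 / 6 / 64
  c5 r1c1: 0 / 0 / 0
OS [3×3] PE[1][1] across cycles:
  c0 r1c1: 0 / 0 / 0
  c1 r1c1: 0 / 0 / 0
  c2 r1c1: 5 / 1 / 5
  c3 r1c1: 86 / 9 / 9
  c4 r1c1: 86 / 0 / 0
  c5 r1c1: 86 / 0 / 0
RS [3×2] PE[1][1] across cycles:
  c0 r1c1: 0 / 0 / 0
  c1 r1c1: 0 / 0 / 0
  c2 r1c1: 30 / 30 / 3
  c3 r1c1: 86 / 86 / 9
  c4 r1c1: 58 / 58 / 6
  c5 r1c1: 0 / 0 / 0

dataflow = OS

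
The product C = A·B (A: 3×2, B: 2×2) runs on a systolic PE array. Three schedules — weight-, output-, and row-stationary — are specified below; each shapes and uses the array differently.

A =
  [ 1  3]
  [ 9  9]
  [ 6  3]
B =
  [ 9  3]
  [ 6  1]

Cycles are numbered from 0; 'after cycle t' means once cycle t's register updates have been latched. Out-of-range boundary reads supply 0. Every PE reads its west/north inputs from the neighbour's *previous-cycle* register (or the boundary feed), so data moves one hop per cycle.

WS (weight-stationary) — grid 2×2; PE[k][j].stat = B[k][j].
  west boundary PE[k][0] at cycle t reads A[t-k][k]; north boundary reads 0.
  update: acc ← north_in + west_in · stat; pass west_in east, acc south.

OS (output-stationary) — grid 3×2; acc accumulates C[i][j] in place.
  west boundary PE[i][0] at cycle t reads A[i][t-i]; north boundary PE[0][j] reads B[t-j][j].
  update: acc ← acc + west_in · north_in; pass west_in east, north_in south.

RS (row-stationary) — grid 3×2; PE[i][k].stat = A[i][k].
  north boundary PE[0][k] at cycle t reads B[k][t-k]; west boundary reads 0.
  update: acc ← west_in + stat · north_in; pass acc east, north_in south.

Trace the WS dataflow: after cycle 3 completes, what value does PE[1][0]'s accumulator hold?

PE[1][0].acc = 72

WS on a 2×2 grid — tracing PE[1][0] and its feeders:
  after 0 — PE[0][0] acc=9, pass-E 1, pass-S 9
  after 0 — PE[1][0] acc=0, pass-E 0, pass-S 0
  after 1 — PE[0][0] acc=81, pass-E 9, pass-S 81
  after 1 — PE[1][0] acc=27, pass-E 3, pass-S 27
  after 2 — PE[0][0] acc=54, pass-E 6, pass-S 54
  after 2 — PE[1][0] acc=135, pass-E 9, pass-S 135
  after 3 — PE[0][0] acc=0, pass-E 0, pass-S 0
  after 3 — PE[1][0] acc=72, pass-E 3, pass-S 72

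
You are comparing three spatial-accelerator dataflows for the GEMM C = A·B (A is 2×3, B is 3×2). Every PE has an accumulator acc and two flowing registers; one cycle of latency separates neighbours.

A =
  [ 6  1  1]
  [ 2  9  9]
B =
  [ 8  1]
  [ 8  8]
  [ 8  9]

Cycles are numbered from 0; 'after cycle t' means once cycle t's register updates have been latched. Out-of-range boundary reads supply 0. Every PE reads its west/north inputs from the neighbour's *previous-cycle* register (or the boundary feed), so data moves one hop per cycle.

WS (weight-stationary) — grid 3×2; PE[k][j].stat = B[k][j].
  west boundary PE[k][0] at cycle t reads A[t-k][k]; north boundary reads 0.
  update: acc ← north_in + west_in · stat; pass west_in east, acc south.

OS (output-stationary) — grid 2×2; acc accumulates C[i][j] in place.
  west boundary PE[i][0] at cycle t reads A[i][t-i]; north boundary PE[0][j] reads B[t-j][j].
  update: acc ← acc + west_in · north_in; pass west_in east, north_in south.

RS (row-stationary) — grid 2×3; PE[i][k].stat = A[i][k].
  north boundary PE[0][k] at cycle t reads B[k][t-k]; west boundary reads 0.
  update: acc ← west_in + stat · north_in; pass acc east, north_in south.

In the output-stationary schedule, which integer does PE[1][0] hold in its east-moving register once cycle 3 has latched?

register = 9

OS 2×2: PE[1][0] cycle-by-cycle (with neighbour feeds):
  [0] (0,0) acc=48 (h:6 v:8)
  [0] (1,0) acc=0 (h:0 v:0)
  [1] (0,0) acc=56 (h:1 v:8)
  [1] (1,0) acc=16 (h:2 v:8)
  [2] (0,0) acc=64 (h:1 v:8)
  [2] (1,0) acc=88 (h:9 v:8)
  [3] (0,0) acc=64 (h:0 v:0)
  [3] (1,0) acc=160 (h:9 v:8)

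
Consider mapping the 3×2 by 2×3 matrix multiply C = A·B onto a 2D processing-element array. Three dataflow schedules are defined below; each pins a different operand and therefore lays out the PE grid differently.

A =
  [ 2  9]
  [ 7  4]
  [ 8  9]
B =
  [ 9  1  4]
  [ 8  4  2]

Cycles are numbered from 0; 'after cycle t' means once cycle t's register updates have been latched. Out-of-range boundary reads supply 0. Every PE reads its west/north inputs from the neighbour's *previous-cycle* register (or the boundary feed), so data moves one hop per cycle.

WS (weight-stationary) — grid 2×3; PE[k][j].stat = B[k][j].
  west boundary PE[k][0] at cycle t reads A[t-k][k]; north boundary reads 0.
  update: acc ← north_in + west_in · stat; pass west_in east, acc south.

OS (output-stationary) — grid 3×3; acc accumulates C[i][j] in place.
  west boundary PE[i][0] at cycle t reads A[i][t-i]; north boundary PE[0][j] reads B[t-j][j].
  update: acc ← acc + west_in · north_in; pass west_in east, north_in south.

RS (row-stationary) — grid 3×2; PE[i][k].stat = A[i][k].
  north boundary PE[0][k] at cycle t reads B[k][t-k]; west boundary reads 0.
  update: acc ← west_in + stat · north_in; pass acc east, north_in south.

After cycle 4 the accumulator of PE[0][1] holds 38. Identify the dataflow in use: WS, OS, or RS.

dataflow = OS

WS [2×3] PE[0][1] across cycles:
  cycle 0: PE[0][1] → acc 0, east 0, south 0
  cycle 1: PE[0][1] → acc 2, east 2, south 2
  cycle 2: PE[0][1] → acc 7, east 7, south 7
  cycle 3: PE[0][1] → acc 8, east 8, south 8
  cycle 4: PE[0][1] → acc 0, east 0, south 0
OS [3×3] PE[0][1] across cycles:
  cycle 0: PE[0][1] → acc 0, east 0, south 0
  cycle 1: PE[0][1] → acc 2, east 2, south 1
  cycle 2: PE[0][1] → acc 38, east 9, south 4
  cycle 3: PE[0][1] → acc 38, east 0, south 0
  cycle 4: PE[0][1] → acc 38, east 0, south 0
RS [3×2] PE[0][1] across cycles:
  cycle 0: PE[0][1] → acc 0, east 0, south 0
  cycle 1: PE[0][1] → acc 90, east 90, south 8
  cycle 2: PE[0][1] → acc 38, east 38, south 4
  cycle 3: PE[0][1] → acc 26, east 26, south 2
  cycle 4: PE[0][1] → acc 0, east 0, south 0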